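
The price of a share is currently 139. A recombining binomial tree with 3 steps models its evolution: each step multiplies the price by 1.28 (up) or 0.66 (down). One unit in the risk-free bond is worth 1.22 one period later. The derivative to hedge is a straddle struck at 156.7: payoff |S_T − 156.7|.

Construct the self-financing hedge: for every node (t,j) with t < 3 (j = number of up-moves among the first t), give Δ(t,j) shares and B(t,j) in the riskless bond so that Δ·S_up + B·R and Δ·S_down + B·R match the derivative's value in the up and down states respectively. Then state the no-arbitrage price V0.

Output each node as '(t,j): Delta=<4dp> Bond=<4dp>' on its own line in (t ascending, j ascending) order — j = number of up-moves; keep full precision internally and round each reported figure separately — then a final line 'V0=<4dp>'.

Risk-neutral probability p* = (R−d)/(u−d) = (1.22−0.66)/(1.28−0.66) = 0.9032.
Terminal payoffs: V(3,0)=116.7381, V(3,1)=79.1980, V(3,2)=6.3932, V(3,3)=134.8041
  t=2,j=0: stock 60.5484 → up 77.5020 (V=79.1980), down 39.9619 (V=116.7381). Price 67.8942; hedge Δ=-1.0000, bond B=128.4426.
  t=2,j=1: stock 117.4272 → up 150.3068 (V=6.3932), down 77.5020 (V=79.1980). Price 11.0154; hedge Δ=-1.0000, bond B=128.4426.
  t=2,j=2: stock 227.7376 → up 291.5041 (V=134.8041), down 150.3068 (V=6.3932). Price 100.3092; hedge Δ=0.9094, bond B=-106.8052.
  t=1,j=0: stock 91.7400 → up 117.4272 (V=11.0154), down 60.5484 (V=67.8942). Price 13.5408; hedge Δ=-1.0000, bond B=105.2808.
  t=1,j=1: stock 177.9200 → up 227.7376 (V=100.3092), down 117.4272 (V=11.0154). Price 75.1376; hedge Δ=0.8095, bond B=-68.8847.
  t=0,j=0: stock 139.0000 → up 177.9200 (V=75.1376), down 91.7400 (V=13.5408). Price 56.7022; hedge Δ=0.7147, bond B=-42.6475.
Self-financing check: at every node Δ·S+B equals the discounted successor values.

(0,0): Delta=0.7147 Bond=-42.6475
(1,0): Delta=-1.0000 Bond=105.2808
(1,1): Delta=0.8095 Bond=-68.8847
(2,0): Delta=-1.0000 Bond=128.4426
(2,1): Delta=-1.0000 Bond=128.4426
(2,2): Delta=0.9094 Bond=-106.8052
V0=56.7022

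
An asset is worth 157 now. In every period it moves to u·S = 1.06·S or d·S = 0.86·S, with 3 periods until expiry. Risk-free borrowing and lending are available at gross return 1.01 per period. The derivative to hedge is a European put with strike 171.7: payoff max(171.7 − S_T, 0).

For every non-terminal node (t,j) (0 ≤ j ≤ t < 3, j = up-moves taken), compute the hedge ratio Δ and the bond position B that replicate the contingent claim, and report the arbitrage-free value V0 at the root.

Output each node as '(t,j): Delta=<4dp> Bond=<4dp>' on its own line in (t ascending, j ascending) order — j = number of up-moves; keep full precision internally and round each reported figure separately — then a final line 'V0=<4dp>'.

(0,0): Delta=-0.7315 Bond=130.7564
(1,0): Delta=-1.0000 Bond=168.3168
(1,1): Delta=-0.6589 Bond=119.9797
(2,0): Delta=-1.0000 Bond=170.0000
(2,1): Delta=-1.0000 Bond=170.0000
(2,2): Delta=-0.5666 Bond=104.9060
V0=15.9109

The replicating-portfolio and risk-neutral prices coincide; use p* = (1.01−0.86)/(1.06−0.86) = 0.7500 for the latter.
Payoff layer (t=3): V(3,0)=71.8392, V(3,1)=48.6158, V(3,2)=19.9915, V(3,3)=0.0000
(2,0): S=116.1172. Δ = (V_up−V_dn)/(S_up−S_dn) = (48.6158−71.8392)/(123.0842−99.8608) = -1.0000. V = [p*·48.6158 + (1−p*)·71.8392]/1.01 = 53.8828. B = V − Δ·S = 170.0000.
(2,1): S=143.1212. Δ = (V_up−V_dn)/(S_up−S_dn) = (19.9915−48.6158)/(151.7085−123.0842) = -1.0000. V = [p*·19.9915 + (1−p*)·48.6158]/1.01 = 26.8788. B = V − Δ·S = 170.0000.
(2,2): S=176.4052. Δ = (V_up−V_dn)/(S_up−S_dn) = (0.0000−19.9915)/(186.9895−151.7085) = -0.5666. V = [p*·0.0000 + (1−p*)·19.9915]/1.01 = 4.9484. B = V − Δ·S = 104.9060.
(1,0): S=135.0200. Δ = (V_up−V_dn)/(S_up−S_dn) = (26.8788−53.8828)/(143.1212−116.1172) = -1.0000. V = [p*·26.8788 + (1−p*)·53.8828]/1.01 = 33.2968. B = V − Δ·S = 168.3168.
(1,1): S=166.4200. Δ = (V_up−V_dn)/(S_up−S_dn) = (4.9484−26.8788)/(176.4052−143.1212) = -0.6589. V = [p*·4.9484 + (1−p*)·26.8788]/1.01 = 10.3277. B = V − Δ·S = 119.9797.
(0,0): S=157.0000. Δ = (V_up−V_dn)/(S_up−S_dn) = (10.3277−33.2968)/(166.4200−135.0200) = -0.7315. V = [p*·10.3277 + (1−p*)·33.2968]/1.01 = 15.9109. B = V − Δ·S = 130.7564.
The time-0 hedge costs 15.9109, which is the no-arbitrage price.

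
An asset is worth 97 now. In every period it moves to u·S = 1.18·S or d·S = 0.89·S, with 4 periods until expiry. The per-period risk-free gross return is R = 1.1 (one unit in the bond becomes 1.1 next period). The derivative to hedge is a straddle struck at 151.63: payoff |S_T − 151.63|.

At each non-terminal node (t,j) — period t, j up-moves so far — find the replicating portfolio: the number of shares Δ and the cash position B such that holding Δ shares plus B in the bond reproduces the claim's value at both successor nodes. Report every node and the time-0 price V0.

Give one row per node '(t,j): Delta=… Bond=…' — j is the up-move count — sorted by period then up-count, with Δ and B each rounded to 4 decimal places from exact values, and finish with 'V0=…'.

Risk-neutral probability p* = (R−d)/(u−d) = (1.1−0.89)/(1.18−0.89) = 0.7241.
Terminal payoffs: V(4,0)=90.7700, V(4,1)=70.9392, V(4,2)=44.6468, V(4,3)=9.7870, V(4,4)=36.4314
  t=3,j=0: stock 68.3820 → up 80.6908 (V=70.9392), down 60.8600 (V=90.7700). Price 69.4635; hedge Δ=-1.0000, bond B=137.8455.
  t=3,j=1: stock 90.6638 → up 106.9832 (V=44.6468), down 80.6908 (V=70.9392). Price 47.1817; hedge Δ=-1.0000, bond B=137.8455.
  t=3,j=2: stock 120.2059 → up 141.8430 (V=9.7870), down 106.9832 (V=44.6468). Price 17.6396; hedge Δ=-1.0000, bond B=137.8455.
  t=3,j=3: stock 159.3741 → up 188.0614 (V=36.4314), down 141.8430 (V=9.7870). Price 26.4375; hedge Δ=0.5765, bond B=-65.4397.
  t=2,j=0: stock 76.8337 → up 90.6638 (V=47.1817), down 68.3820 (V=69.4635). Price 48.4803; hedge Δ=-1.0000, bond B=125.3140.
  t=2,j=1: stock 101.8694 → up 120.2059 (V=17.6396), down 90.6638 (V=47.1817). Price 23.4446; hedge Δ=-1.0000, bond B=125.3140.
  t=2,j=2: stock 135.0628 → up 159.3741 (V=26.4375), down 120.2059 (V=17.6396). Price 21.8277; hedge Δ=0.2246, bond B=-8.5100.
  t=1,j=0: stock 86.3300 → up 101.8694 (V=23.4446), down 76.8337 (V=48.4803). Price 27.5919; hedge Δ=-1.0000, bond B=113.9219.
  t=1,j=1: stock 114.4600 → up 135.0628 (V=21.8277), down 101.8694 (V=23.4446). Price 20.2489; hedge Δ=-0.0487, bond B=25.8245.
  t=0,j=0: stock 97.0000 → up 114.4600 (V=20.2489), down 86.3300 (V=27.5919). Price 20.2496; hedge Δ=-0.2610, bond B=45.5702.
The time-0 hedge costs 20.2496, which is the no-arbitrage price.

(0,0): Delta=-0.2610 Bond=45.5702
(1,0): Delta=-1.0000 Bond=113.9219
(1,1): Delta=-0.0487 Bond=25.8245
(2,0): Delta=-1.0000 Bond=125.3140
(2,1): Delta=-1.0000 Bond=125.3140
(2,2): Delta=0.2246 Bond=-8.5100
(3,0): Delta=-1.0000 Bond=137.8455
(3,1): Delta=-1.0000 Bond=137.8455
(3,2): Delta=-1.0000 Bond=137.8455
(3,3): Delta=0.5765 Bond=-65.4397
V0=20.2496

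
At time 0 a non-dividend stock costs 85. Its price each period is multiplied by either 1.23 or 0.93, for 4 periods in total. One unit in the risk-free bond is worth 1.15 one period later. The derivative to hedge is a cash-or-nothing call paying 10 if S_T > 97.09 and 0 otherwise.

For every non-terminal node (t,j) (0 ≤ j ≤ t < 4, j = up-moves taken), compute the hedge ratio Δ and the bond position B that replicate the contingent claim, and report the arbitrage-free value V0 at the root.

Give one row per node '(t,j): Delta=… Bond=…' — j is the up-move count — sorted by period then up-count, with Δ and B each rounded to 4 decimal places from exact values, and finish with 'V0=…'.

Under the risk-neutral measure, an up-move has probability p* = (R−d)/(u−d) = 0.7333 and values discount at R = 1.15.
Payoff layer (t=4): V(4,0)=0.0000, V(4,1)=0.0000, V(4,2)=10.0000, V(4,3)=10.0000, V(4,4)=10.0000
  t=3,j=0: stock 68.3703 → up 84.0955 (V=0.0000), down 63.5844 (V=0.0000). Price 0.0000; hedge Δ=0.0000, bond B=0.0000.
  t=3,j=1: stock 90.4253 → up 111.2231 (V=10.0000), down 84.0955 (V=0.0000). Price 6.3768; hedge Δ=0.3686, bond B=-26.9565.
  t=3,j=2: stock 119.5947 → up 147.1015 (V=10.0000), down 111.2231 (V=10.0000). Price 8.6957; hedge Δ=0.0000, bond B=8.6957.
  t=3,j=3: stock 158.1737 → up 194.5536 (V=10.0000), down 147.1015 (V=10.0000). Price 8.6957; hedge Δ=0.0000, bond B=8.6957.
  t=2,j=0: stock 73.5165 → up 90.4253 (V=6.3768), down 68.3703 (V=0.0000). Price 4.0664; hedge Δ=0.2891, bond B=-17.1897.
  t=2,j=1: stock 97.2315 → up 119.5947 (V=8.6957), down 90.4253 (V=6.3768). Price 7.0237; hedge Δ=0.0795, bond B=-0.7057.
  t=2,j=2: stock 128.5965 → up 158.1737 (V=8.6957), down 119.5947 (V=8.6957). Price 7.5614; hedge Δ=0.0000, bond B=7.5614.
  t=1,j=0: stock 79.0500 → up 97.2315 (V=7.0237), down 73.5165 (V=4.0664). Price 5.4218; hedge Δ=0.1247, bond B=-4.4360.
  t=1,j=1: stock 104.5500 → up 128.5965 (V=7.5614), down 97.2315 (V=7.0237). Price 6.4505; hedge Δ=0.0171, bond B=4.6581.
  t=0,j=0: stock 85.0000 → up 104.5500 (V=6.4505), down 79.0500 (V=5.4218). Price 5.3706; hedge Δ=0.0403, bond B=1.9418.
Self-financing check: at every node Δ·S+B equals the discounted successor values.

(0,0): Delta=0.0403 Bond=1.9418
(1,0): Delta=0.1247 Bond=-4.4360
(1,1): Delta=0.0171 Bond=4.6581
(2,0): Delta=0.2891 Bond=-17.1897
(2,1): Delta=0.0795 Bond=-0.7057
(2,2): Delta=0.0000 Bond=7.5614
(3,0): Delta=0.0000 Bond=0.0000
(3,1): Delta=0.3686 Bond=-26.9565
(3,2): Delta=0.0000 Bond=8.6957
(3,3): Delta=0.0000 Bond=8.6957
V0=5.3706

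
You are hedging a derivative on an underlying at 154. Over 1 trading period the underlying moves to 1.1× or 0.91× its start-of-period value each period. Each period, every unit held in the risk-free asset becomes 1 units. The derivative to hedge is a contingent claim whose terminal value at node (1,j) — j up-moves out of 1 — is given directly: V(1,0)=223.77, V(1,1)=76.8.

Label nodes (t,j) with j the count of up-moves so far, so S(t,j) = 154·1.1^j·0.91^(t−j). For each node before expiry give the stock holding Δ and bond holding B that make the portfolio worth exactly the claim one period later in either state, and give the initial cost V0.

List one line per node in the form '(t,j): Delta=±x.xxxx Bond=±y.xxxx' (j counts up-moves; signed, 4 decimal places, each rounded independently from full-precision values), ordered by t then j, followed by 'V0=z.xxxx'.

(0,0): Delta=-5.0229 Bond=927.6789
V0=154.1526

The replicating-portfolio and risk-neutral prices coincide; use p* = (1−0.91)/(1.1−0.91) = 0.4737 for the latter.
Terminal payoffs: V(1,0)=223.7700, V(1,1)=76.8000
  t=0,j=0: stock 154.0000 → up 169.4000 (V=76.8000), down 140.1400 (V=223.7700). Price 154.1526; hedge Δ=-5.0229, bond B=927.6789.
Self-financing check: at every node Δ·S+B equals the discounted successor values.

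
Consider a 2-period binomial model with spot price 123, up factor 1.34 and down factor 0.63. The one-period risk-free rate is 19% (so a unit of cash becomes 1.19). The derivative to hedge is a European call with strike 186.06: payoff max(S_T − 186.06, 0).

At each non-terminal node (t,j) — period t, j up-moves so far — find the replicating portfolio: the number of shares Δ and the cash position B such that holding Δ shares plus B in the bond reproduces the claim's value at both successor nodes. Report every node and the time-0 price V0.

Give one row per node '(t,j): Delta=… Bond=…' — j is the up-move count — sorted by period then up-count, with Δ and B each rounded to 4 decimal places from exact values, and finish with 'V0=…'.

(0,0): Delta=0.2641 Bond=-17.1982
(1,0): Delta=0.0000 Bond=0.0000
(1,1): Delta=0.2974 Bond=-25.9477
V0=15.2873

No-arbitrage ⇒ martingale measure with p* = (R−d)/(u−d) = 0.7887.
Terminal payoffs: V(2,0)=0.0000, V(2,1)=0.0000, V(2,2)=34.7988
(1,0): S=77.4900. Δ = (V_up−V_dn)/(S_up−S_dn) = (0.0000−0.0000)/(103.8366−48.8187) = 0.0000. V = [p*·0.0000 + (1−p*)·0.0000]/1.19 = 0.0000. B = V − Δ·S = 0.0000.
(1,1): S=164.8200. Δ = (V_up−V_dn)/(S_up−S_dn) = (34.7988−0.0000)/(220.8588−103.8366) = 0.2974. V = [p*·34.7988 + (1−p*)·0.0000]/1.19 = 23.0647. B = V − Δ·S = -25.9477.
(0,0): S=123.0000. Δ = (V_up−V_dn)/(S_up−S_dn) = (23.0647−0.0000)/(164.8200−77.4900) = 0.2641. V = [p*·23.0647 + (1−p*)·0.0000]/1.19 = 15.2873. B = V − Δ·S = -17.1982.
The time-0 hedge costs 15.2873, which is the no-arbitrage price.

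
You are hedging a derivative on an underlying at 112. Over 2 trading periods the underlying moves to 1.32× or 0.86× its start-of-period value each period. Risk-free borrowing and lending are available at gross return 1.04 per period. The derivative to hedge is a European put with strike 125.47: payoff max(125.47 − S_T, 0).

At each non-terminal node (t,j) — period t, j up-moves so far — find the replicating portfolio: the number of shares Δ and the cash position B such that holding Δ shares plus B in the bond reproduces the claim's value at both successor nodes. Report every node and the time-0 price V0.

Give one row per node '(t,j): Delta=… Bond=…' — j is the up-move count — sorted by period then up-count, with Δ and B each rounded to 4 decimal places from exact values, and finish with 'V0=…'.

The replicating-portfolio and risk-neutral prices coincide; use p* = (1.04−0.86)/(1.32−0.86) = 0.3913 for the latter.
Terminal payoffs: V(2,0)=42.6348, V(2,1)=0.0000, V(2,2)=0.0000
Node (1,0) S=96.3200: V=(p*·0.0000+(1−p*)·42.6348)/1.04=24.9535; Δ=(0.0000−42.6348)/(127.1424−82.8352)=-0.9623; B=V−Δ·S=117.6378
Node (1,1) S=147.8400: V=(p*·0.0000+(1−p*)·0.0000)/1.04=0.0000; Δ=(0.0000−0.0000)/(195.1488−127.1424)=0.0000; B=V−Δ·S=0.0000
Node (0,0) S=112.0000: V=(p*·0.0000+(1−p*)·24.9535)/1.04=14.6049; Δ=(0.0000−24.9535)/(147.8400−96.3200)=-0.4843; B=V−Δ·S=68.8516
Root portfolio cost Δ·112+B reproduces V0=14.6049.

(0,0): Delta=-0.4843 Bond=68.8516
(1,0): Delta=-0.9623 Bond=117.6378
(1,1): Delta=0.0000 Bond=0.0000
V0=14.6049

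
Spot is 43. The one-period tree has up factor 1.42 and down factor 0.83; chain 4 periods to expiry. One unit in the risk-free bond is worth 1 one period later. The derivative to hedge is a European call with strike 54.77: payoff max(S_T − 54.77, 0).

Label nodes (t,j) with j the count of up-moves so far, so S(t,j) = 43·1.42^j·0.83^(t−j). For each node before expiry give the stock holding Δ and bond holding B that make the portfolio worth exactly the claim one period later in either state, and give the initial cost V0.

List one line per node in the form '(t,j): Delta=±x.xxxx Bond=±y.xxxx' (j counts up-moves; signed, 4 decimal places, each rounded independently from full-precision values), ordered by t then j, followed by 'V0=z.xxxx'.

Since d<R<u, set p* = (R−d)/(u−d) = 0.2881; price each node as the discounted p*-expectation of its children.
At expiry t=4: V(4,0)=0.0000, V(4,1)=0.0000, V(4,2)=4.9612, V(4,3)=47.4207, V(4,4)=120.0624
  t=3,j=0: stock 24.5868 → up 34.9133 (V=0.0000), down 20.4071 (V=0.0000). Price 0.0000; hedge Δ=0.0000, bond B=0.0000.
  t=3,j=1: stock 42.0642 → up 59.7312 (V=4.9612), down 34.9133 (V=0.0000). Price 1.4295; hedge Δ=0.1999, bond B=-6.9793.
  t=3,j=2: stock 71.9653 → up 102.1907 (V=47.4207), down 59.7312 (V=4.9612). Price 17.1953; hedge Δ=1.0000, bond B=-54.7700.
  t=3,j=3: stock 123.1214 → up 174.8324 (V=120.0624), down 102.1907 (V=47.4207). Price 68.3514; hedge Δ=1.0000, bond B=-54.7700.
  t=2,j=0: stock 29.6227 → up 42.0642 (V=1.4295), down 24.5868 (V=0.0000). Price 0.4119; hedge Δ=0.0818, bond B=-2.0110.
  t=2,j=1: stock 50.6798 → up 71.9653 (V=17.1953), down 42.0642 (V=1.4295). Price 5.9722; hedge Δ=0.5273, bond B=-20.7495.
  t=2,j=2: stock 86.7052 → up 123.1214 (V=68.3514), down 71.9653 (V=17.1953). Price 31.9352; hedge Δ=1.0000, bond B=-54.7700.
  t=1,j=0: stock 35.6900 → up 50.6798 (V=5.9722), down 29.6227 (V=0.4119). Price 2.0140; hedge Δ=0.2641, bond B=-7.4102.
  t=1,j=1: stock 61.0600 → up 86.7052 (V=31.9352), down 50.6798 (V=5.9722). Price 13.4531; hedge Δ=0.7207, bond B=-30.5520.
  t=0,j=0: stock 43.0000 → up 61.0600 (V=13.4531), down 35.6900 (V=2.0140). Price 5.3100; hedge Δ=0.4509, bond B=-14.0782.
The time-0 hedge costs 5.3100, which is the no-arbitrage price.

(0,0): Delta=0.4509 Bond=-14.0782
(1,0): Delta=0.2641 Bond=-7.4102
(1,1): Delta=0.7207 Bond=-30.5520
(2,0): Delta=0.0818 Bond=-2.0110
(2,1): Delta=0.5273 Bond=-20.7495
(2,2): Delta=1.0000 Bond=-54.7700
(3,0): Delta=0.0000 Bond=0.0000
(3,1): Delta=0.1999 Bond=-6.9793
(3,2): Delta=1.0000 Bond=-54.7700
(3,3): Delta=1.0000 Bond=-54.7700
V0=5.3100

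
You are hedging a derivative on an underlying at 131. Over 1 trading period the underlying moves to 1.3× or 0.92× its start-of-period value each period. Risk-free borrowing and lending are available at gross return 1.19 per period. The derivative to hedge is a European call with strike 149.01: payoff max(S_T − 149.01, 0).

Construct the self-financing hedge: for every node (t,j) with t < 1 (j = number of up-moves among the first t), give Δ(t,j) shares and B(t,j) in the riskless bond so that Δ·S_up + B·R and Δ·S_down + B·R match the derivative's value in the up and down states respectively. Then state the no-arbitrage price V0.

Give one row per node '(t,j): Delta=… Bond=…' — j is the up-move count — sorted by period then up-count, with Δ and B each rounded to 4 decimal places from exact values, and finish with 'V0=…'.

Since d<R<u, set p* = (R−d)/(u−d) = 0.7105; price each node as the discounted p*-expectation of its children.
Payoff layer (t=1): V(1,0)=0.0000, V(1,1)=21.2900
  t=0,j=0: stock 131.0000 → up 170.3000 (V=21.2900), down 120.5200 (V=0.0000). Price 12.7119; hedge Δ=0.4277, bond B=-43.3145.
Each (Δ,B) replicates both successor values, so the strategy is self-financing and V0 is arbitrage-free.

(0,0): Delta=0.4277 Bond=-43.3145
V0=12.7119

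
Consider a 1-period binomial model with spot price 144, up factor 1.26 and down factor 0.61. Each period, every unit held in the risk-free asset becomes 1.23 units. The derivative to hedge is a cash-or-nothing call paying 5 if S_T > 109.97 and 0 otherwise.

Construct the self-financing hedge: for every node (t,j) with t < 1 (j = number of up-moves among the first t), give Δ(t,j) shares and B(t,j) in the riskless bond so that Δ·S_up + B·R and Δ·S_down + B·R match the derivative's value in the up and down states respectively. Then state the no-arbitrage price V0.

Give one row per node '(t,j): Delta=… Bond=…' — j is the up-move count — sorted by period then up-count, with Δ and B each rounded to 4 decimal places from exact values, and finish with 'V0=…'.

Under the risk-neutral measure, an up-move has probability p* = (R−d)/(u−d) = 0.9538 and values discount at R = 1.23.
Payoff layer (t=1): V(1,0)=0.0000, V(1,1)=5.0000
(0,0): S=144.0000. Δ = (V_up−V_dn)/(S_up−S_dn) = (5.0000−0.0000)/(181.4400−87.8400) = 0.0534. V = [p*·5.0000 + (1−p*)·0.0000]/1.23 = 3.8774. B = V − Δ·S = -3.8149.
Self-financing check: at every node Δ·S+B equals the discounted successor values.

(0,0): Delta=0.0534 Bond=-3.8149
V0=3.8774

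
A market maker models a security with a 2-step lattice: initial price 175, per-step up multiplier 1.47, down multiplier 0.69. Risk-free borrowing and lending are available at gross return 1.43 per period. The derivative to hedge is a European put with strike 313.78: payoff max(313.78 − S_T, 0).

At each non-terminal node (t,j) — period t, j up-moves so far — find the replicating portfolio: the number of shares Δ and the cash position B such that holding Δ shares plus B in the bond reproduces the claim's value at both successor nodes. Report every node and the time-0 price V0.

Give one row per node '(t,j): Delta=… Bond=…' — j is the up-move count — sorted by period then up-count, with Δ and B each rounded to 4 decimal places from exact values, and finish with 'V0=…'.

Since d<R<u, set p* = (R−d)/(u−d) = 0.9487; price each node as the discounted p*-expectation of its children.
At expiry t=2: V(2,0)=230.4625, V(2,1)=136.2775, V(2,2)=0.0000
  t=1,j=0: stock 120.7500 → up 177.5025 (V=136.2775), down 83.3175 (V=230.4625). Price 98.6766; hedge Δ=-1.0000, bond B=219.4266.
  t=1,j=1: stock 257.2500 → up 378.1575 (V=0.0000), down 177.5025 (V=136.2775). Price 4.8871; hedge Δ=-0.6792, bond B=179.6019.
  t=0,j=0: stock 175.0000 → up 257.2500 (V=4.8871), down 120.7500 (V=98.6766). Price 6.7810; hedge Δ=-0.6871, bond B=127.0239.
Root portfolio cost Δ·175+B reproduces V0=6.7810.

(0,0): Delta=-0.6871 Bond=127.0239
(1,0): Delta=-1.0000 Bond=219.4266
(1,1): Delta=-0.6792 Bond=179.6019
V0=6.7810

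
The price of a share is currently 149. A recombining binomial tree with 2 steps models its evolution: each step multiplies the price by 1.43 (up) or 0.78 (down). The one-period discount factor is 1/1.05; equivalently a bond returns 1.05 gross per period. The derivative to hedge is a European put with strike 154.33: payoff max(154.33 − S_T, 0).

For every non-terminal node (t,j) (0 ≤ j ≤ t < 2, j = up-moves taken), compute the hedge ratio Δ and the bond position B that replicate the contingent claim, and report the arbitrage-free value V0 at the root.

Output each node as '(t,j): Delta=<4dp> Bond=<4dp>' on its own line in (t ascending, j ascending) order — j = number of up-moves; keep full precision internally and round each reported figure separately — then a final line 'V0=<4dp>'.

(0,0): Delta=-0.3661 Bond=74.2859
(1,0): Delta=-0.8429 Bond=133.4214
(1,1): Delta=0.0000 Bond=0.0000
V0=19.7403

Under the risk-neutral measure, an up-move has probability p* = (R−d)/(u−d) = 0.4154 and values discount at R = 1.05.
Payoff layer (t=2): V(2,0)=63.6784, V(2,1)=0.0000, V(2,2)=0.0000
Node (1,0) S=116.2200: V=(p*·0.0000+(1−p*)·63.6784)/1.05=35.4546; Δ=(0.0000−63.6784)/(166.1946−90.6516)=-0.8429; B=V−Δ·S=133.4214
Node (1,1) S=213.0700: V=(p*·0.0000+(1−p*)·0.0000)/1.05=0.0000; Δ=(0.0000−0.0000)/(304.6901−166.1946)=0.0000; B=V−Δ·S=0.0000
Node (0,0) S=149.0000: V=(p*·0.0000+(1−p*)·35.4546)/1.05=19.7403; Δ=(0.0000−35.4546)/(213.0700−116.2200)=-0.3661; B=V−Δ·S=74.2859
Check: Δ(0,0)·S0 + B(0,0) = 19.7403 = V0.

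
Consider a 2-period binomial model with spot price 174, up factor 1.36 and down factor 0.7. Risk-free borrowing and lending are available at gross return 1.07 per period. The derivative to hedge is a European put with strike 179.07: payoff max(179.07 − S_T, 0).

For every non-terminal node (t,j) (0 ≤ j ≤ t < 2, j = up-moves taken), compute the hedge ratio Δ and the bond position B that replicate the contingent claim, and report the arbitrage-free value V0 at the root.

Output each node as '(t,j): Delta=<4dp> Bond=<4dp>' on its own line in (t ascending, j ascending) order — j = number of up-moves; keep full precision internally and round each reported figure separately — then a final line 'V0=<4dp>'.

No-arbitrage ⇒ martingale measure with p* = (R−d)/(u−d) = 0.5606.
Terminal values V(2,·): V(2,0)=93.8100, V(2,1)=13.4220, V(2,2)=0.0000
Node (1,0) S=121.8000: V=(p*·13.4220+(1−p*)·93.8100)/1.07=45.5551; Δ=(13.4220−93.8100)/(165.6480−85.2600)=-1.0000; B=V−Δ·S=167.3551
Node (1,1) S=236.6400: V=(p*·0.0000+(1−p*)·13.4220)/1.07=5.5117; Δ=(0.0000−13.4220)/(321.8304−165.6480)=-0.0859; B=V−Δ·S=25.8481
Node (0,0) S=174.0000: V=(p*·5.5117+(1−p*)·45.5551)/1.07=21.5949; Δ=(5.5117−45.5551)/(236.6400−121.8000)=-0.3487; B=V−Δ·S=82.2668
Each (Δ,B) replicates both successor values, so the strategy is self-financing and V0 is arbitrage-free.

(0,0): Delta=-0.3487 Bond=82.2668
(1,0): Delta=-1.0000 Bond=167.3551
(1,1): Delta=-0.0859 Bond=25.8481
V0=21.5949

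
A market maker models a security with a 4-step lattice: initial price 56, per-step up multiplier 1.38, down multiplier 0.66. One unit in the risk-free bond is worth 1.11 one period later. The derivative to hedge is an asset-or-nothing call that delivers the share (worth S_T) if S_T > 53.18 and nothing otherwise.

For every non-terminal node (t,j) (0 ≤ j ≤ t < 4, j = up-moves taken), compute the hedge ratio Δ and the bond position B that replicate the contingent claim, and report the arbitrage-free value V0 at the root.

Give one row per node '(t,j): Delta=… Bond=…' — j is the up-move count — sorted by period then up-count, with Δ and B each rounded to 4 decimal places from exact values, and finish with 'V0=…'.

Under the risk-neutral measure, an up-move has probability p* = (R−d)/(u−d) = 0.6250 and values discount at R = 1.11.
At expiry t=4: V(4,0)=0.0000, V(4,1)=0.0000, V(4,2)=0.0000, V(4,3)=97.1335, V(4,4)=203.0974
Node (3,0) S=16.0998: V=(p*·0.0000+(1−p*)·0.0000)/1.11=0.0000; Δ=(0.0000−0.0000)/(22.2177−10.6259)=0.0000; B=V−Δ·S=0.0000
Node (3,1) S=33.6632: V=(p*·0.0000+(1−p*)·0.0000)/1.11=0.0000; Δ=(0.0000−0.0000)/(46.4552−22.2177)=0.0000; B=V−Δ·S=0.0000
Node (3,2) S=70.3866: V=(p*·97.1335+(1−p*)·0.0000)/1.11=54.6923; Δ=(97.1335−0.0000)/(97.1335−46.4552)=1.9167; B=V−Δ·S=-80.2154
Node (3,3) S=147.1720: V=(p*·203.0974+(1−p*)·97.1335)/1.11=147.1720; Δ=(203.0974−97.1335)/(203.0974−97.1335)=1.0000; B=V−Δ·S=0.0000
Node (2,0) S=24.3936: V=(p*·0.0000+(1−p*)·0.0000)/1.11=0.0000; Δ=(0.0000−0.0000)/(33.6632−16.0998)=0.0000; B=V−Δ·S=0.0000
Node (2,1) S=51.0048: V=(p*·54.6923+(1−p*)·0.0000)/1.11=30.7952; Δ=(54.6923−0.0000)/(70.3866−33.6632)=1.4893; B=V−Δ·S=-45.1663
Node (2,2) S=106.6464: V=(p*·147.1720+(1−p*)·54.6923)/1.11=101.3443; Δ=(147.1720−54.6923)/(147.1720−70.3866)=1.2044; B=V−Δ·S=-27.0998
Node (1,0) S=36.9600: V=(p*·30.7952+(1−p*)·0.0000)/1.11=17.3397; Δ=(30.7952−0.0000)/(51.0048−24.3936)=1.1572; B=V−Δ·S=-25.4315
Node (1,1) S=77.2800: V=(p*·101.3443+(1−p*)·30.7952)/1.11=67.4670; Δ=(101.3443−30.7952)/(106.6464−51.0048)=1.2679; B=V−Δ·S=-30.5178
Node (0,0) S=56.0000: V=(p*·67.4670+(1−p*)·17.3397)/1.11=43.8462; Δ=(67.4670−17.3397)/(77.2800−36.9600)=1.2432; B=V−Δ·S=-25.7752
Root portfolio cost Δ·56+B reproduces V0=43.8462.

(0,0): Delta=1.2432 Bond=-25.7752
(1,0): Delta=1.1572 Bond=-25.4315
(1,1): Delta=1.2679 Bond=-30.5178
(2,0): Delta=0.0000 Bond=0.0000
(2,1): Delta=1.4893 Bond=-45.1663
(2,2): Delta=1.2044 Bond=-27.0998
(3,0): Delta=0.0000 Bond=0.0000
(3,1): Delta=0.0000 Bond=0.0000
(3,2): Delta=1.9167 Bond=-80.2154
(3,3): Delta=1.0000 Bond=0.0000
V0=43.8462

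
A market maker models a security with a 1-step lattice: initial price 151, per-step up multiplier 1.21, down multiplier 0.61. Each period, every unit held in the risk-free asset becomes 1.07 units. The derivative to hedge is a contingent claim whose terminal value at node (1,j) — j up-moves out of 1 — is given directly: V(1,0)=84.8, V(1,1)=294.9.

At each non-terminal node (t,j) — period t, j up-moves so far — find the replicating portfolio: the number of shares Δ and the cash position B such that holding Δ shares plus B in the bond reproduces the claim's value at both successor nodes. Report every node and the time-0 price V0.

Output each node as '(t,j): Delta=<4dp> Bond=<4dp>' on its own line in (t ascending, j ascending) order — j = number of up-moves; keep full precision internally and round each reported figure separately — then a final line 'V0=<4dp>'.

(0,0): Delta=2.3190 Bond=-120.3754
V0=229.7913

Since d<R<u, set p* = (R−d)/(u−d) = 0.7667; price each node as the discounted p*-expectation of its children.
Terminal payoffs: V(1,0)=84.8000, V(1,1)=294.9000
  t=0,j=0: stock 151.0000 → up 182.7100 (V=294.9000), down 92.1100 (V=84.8000). Price 229.7913; hedge Δ=2.3190, bond B=-120.3754.
Each (Δ,B) replicates both successor values, so the strategy is self-financing and V0 is arbitrage-free.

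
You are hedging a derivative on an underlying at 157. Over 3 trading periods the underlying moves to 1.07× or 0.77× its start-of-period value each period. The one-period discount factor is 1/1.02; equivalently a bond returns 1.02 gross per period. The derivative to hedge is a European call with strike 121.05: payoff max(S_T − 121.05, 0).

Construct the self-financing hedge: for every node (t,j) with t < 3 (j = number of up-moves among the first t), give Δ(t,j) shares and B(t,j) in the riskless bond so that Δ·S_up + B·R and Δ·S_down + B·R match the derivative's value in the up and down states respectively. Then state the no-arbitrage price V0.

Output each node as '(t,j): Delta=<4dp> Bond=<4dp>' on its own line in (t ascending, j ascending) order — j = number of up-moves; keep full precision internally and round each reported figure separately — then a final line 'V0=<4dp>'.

(0,0): Delta=0.8626 Bond=-90.8751
(1,0): Delta=0.3910 Bond=-35.6830
(1,1): Delta=0.9305 Bond=-104.0945
(2,0): Delta=0.0000 Bond=0.0000
(2,1): Delta=0.4473 Bond=-43.6760
(2,2): Delta=1.0000 Bond=-118.6765
V0=44.5509

Under the risk-neutral measure, an up-move has probability p* = (R−d)/(u−d) = 0.8333 and values discount at R = 1.02.
Terminal payoffs: V(3,0)=0.0000, V(3,1)=0.0000, V(3,2)=17.3570, V(3,3)=71.2818
  t=2,j=0: stock 93.0853 → up 99.6013 (V=0.0000), down 71.6757 (V=0.0000). Price 0.0000; hedge Δ=0.0000, bond B=0.0000.
  t=2,j=1: stock 129.3523 → up 138.4070 (V=17.3570), down 99.6013 (V=0.0000). Price 14.1805; hedge Δ=0.4473, bond B=-43.6760.
  t=2,j=2: stock 179.7493 → up 192.3318 (V=71.2818), down 138.4070 (V=17.3570). Price 61.0728; hedge Δ=1.0000, bond B=-118.6765.
  t=1,j=0: stock 120.8900 → up 129.3523 (V=14.1805), down 93.0853 (V=0.0000). Price 11.5854; hedge Δ=0.3910, bond B=-35.6830.
  t=1,j=1: stock 167.9900 → up 179.7493 (V=61.0728), down 129.3523 (V=14.1805). Price 52.2132; hedge Δ=0.9305, bond B=-104.0945.
  t=0,j=0: stock 157.0000 → up 167.9900 (V=52.2132), down 120.8900 (V=11.5854). Price 44.5509; hedge Δ=0.8626, bond B=-90.8751.
Check: Δ(0,0)·S0 + B(0,0) = 44.5509 = V0.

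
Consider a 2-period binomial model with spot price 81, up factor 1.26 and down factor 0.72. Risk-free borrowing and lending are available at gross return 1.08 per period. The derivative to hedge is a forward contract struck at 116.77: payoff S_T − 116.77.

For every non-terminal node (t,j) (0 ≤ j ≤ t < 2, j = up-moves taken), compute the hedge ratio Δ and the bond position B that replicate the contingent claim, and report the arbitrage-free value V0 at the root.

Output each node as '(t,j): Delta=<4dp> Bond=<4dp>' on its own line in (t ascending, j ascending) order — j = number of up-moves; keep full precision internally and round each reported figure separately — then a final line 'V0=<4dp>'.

Under the risk-neutral measure, an up-move has probability p* = (R−d)/(u−d) = 0.6667 and values discount at R = 1.08.
Payoff layer (t=2): V(2,0)=-74.7796, V(2,1)=-43.2868, V(2,2)=11.8256
  t=1,j=0: stock 58.3200 → up 73.4832 (V=-43.2868), down 41.9904 (V=-74.7796). Price -49.8004; hedge Δ=1.0000, bond B=-108.1204.
  t=1,j=1: stock 102.0600 → up 128.5956 (V=11.8256), down 73.4832 (V=-43.2868). Price -6.0604; hedge Δ=1.0000, bond B=-108.1204.
  t=0,j=0: stock 81.0000 → up 102.0600 (V=-6.0604), down 58.3200 (V=-49.8004). Price -19.1115; hedge Δ=1.0000, bond B=-100.1115.
Each (Δ,B) replicates both successor values, so the strategy is self-financing and V0 is arbitrage-free.

(0,0): Delta=1.0000 Bond=-100.1115
(1,0): Delta=1.0000 Bond=-108.1204
(1,1): Delta=1.0000 Bond=-108.1204
V0=-19.1115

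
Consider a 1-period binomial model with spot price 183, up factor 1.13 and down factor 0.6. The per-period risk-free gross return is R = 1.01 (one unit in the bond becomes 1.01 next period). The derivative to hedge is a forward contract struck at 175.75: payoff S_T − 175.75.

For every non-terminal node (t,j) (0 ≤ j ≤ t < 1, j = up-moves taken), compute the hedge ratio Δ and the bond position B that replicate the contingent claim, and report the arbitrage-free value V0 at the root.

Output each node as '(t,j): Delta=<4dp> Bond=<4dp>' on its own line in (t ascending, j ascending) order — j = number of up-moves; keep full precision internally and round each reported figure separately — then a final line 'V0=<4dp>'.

No-arbitrage ⇒ martingale measure with p* = (R−d)/(u−d) = 0.7736.
Payoff layer (t=1): V(1,0)=-65.9500, V(1,1)=31.0400
Node (0,0) S=183.0000: V=(p*·31.0400+(1−p*)·-65.9500)/1.01=8.9901; Δ=(31.0400−-65.9500)/(206.7900−109.8000)=1.0000; B=V−Δ·S=-174.0099
The time-0 hedge costs 8.9901, which is the no-arbitrage price.

(0,0): Delta=1.0000 Bond=-174.0099
V0=8.9901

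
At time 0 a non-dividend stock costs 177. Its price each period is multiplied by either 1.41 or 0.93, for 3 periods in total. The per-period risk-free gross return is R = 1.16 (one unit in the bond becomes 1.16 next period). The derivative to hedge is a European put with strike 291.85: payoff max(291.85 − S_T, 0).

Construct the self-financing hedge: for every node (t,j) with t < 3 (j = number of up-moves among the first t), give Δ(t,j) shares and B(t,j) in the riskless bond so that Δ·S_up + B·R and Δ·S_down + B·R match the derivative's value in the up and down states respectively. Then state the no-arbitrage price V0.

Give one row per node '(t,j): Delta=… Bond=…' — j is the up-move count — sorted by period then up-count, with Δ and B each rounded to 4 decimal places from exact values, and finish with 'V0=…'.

No-arbitrage ⇒ martingale measure with p* = (R−d)/(u−d) = 0.4792.
Terminal values V(3,·): V(3,0)=149.4788, V(3,1)=75.9969, V(3,2)=0.0000, V(3,3)=0.0000
  t=2,j=0: stock 153.0873 → up 215.8531 (V=75.9969), down 142.3712 (V=149.4788). Price 98.5075; hedge Δ=-1.0000, bond B=251.5948.
  t=2,j=1: stock 232.1001 → up 327.2611 (V=0.0000), down 215.8531 (V=75.9969). Price 34.1222; hedge Δ=-0.6821, bond B=192.4491.
  t=2,j=2: stock 351.8937 → up 496.1701 (V=0.0000), down 327.2611 (V=0.0000). Price 0.0000; hedge Δ=0.0000, bond B=0.0000.
  t=1,j=0: stock 164.6100 → up 232.1001 (V=34.1222), down 153.0873 (V=98.5075). Price 58.3243; hedge Δ=-0.8149, bond B=192.4605.
  t=1,j=1: stock 249.5700 → up 351.8937 (V=0.0000), down 232.1001 (V=34.1222). Price 15.3207; hedge Δ=-0.2848, bond B=86.4085.
  t=0,j=0: stock 177.0000 → up 249.5700 (V=15.3207), down 164.6100 (V=58.3243). Price 32.5159; hedge Δ=-0.5062, bond B=122.1068.
The time-0 hedge costs 32.5159, which is the no-arbitrage price.

(0,0): Delta=-0.5062 Bond=122.1068
(1,0): Delta=-0.8149 Bond=192.4605
(1,1): Delta=-0.2848 Bond=86.4085
(2,0): Delta=-1.0000 Bond=251.5948
(2,1): Delta=-0.6821 Bond=192.4491
(2,2): Delta=0.0000 Bond=0.0000
V0=32.5159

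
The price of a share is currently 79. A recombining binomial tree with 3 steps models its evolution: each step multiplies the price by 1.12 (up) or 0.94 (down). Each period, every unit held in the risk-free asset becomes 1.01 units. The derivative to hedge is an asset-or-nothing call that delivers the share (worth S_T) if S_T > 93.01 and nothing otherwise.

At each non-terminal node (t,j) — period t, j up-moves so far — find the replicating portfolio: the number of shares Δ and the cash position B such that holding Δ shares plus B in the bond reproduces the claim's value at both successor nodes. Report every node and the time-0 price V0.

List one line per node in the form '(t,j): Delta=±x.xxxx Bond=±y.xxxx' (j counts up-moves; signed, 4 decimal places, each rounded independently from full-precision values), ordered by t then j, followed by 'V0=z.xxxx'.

Since d<R<u, set p* = (R−d)/(u−d) = 0.3889; price each node as the discounted p*-expectation of its children.
Payoff layer (t=3): V(3,0)=0.0000, V(3,1)=0.0000, V(3,2)=93.1517, V(3,3)=110.9893
Node (2,0) S=69.8044: V=(p*·0.0000+(1−p*)·0.0000)/1.01=0.0000; Δ=(0.0000−0.0000)/(78.1809−65.6161)=0.0000; B=V−Δ·S=0.0000
Node (2,1) S=83.1712: V=(p*·93.1517+(1−p*)·0.0000)/1.01=35.8670; Δ=(93.1517−0.0000)/(93.1517−78.1809)=6.2222; B=V−Δ·S=-481.6427
Node (2,2) S=99.0976: V=(p*·110.9893+(1−p*)·93.1517)/1.01=99.0976; Δ=(110.9893−93.1517)/(110.9893−93.1517)=1.0000; B=V−Δ·S=0.0000
Node (1,0) S=74.2600: V=(p*·35.8670+(1−p*)·0.0000)/1.01=13.8102; Δ=(35.8670−0.0000)/(83.1712−69.8044)=2.6833; B=V−Δ·S=-185.4510
Node (1,1) S=88.4800: V=(p*·99.0976+(1−p*)·35.8670)/1.01=59.8581; Δ=(99.0976−35.8670)/(99.0976−83.1712)=3.9702; B=V−Δ·S=-291.4230
Node (0,0) S=79.0000: V=(p*·59.8581+(1−p*)·13.8102)/1.01=31.4037; Δ=(59.8581−13.8102)/(88.4800−74.2600)=3.2383; B=V−Δ·S=-224.4181
Check: Δ(0,0)·S0 + B(0,0) = 31.4037 = V0.

(0,0): Delta=3.2383 Bond=-224.4181
(1,0): Delta=2.6833 Bond=-185.4510
(1,1): Delta=3.9702 Bond=-291.4230
(2,0): Delta=0.0000 Bond=0.0000
(2,1): Delta=6.2222 Bond=-481.6427
(2,2): Delta=1.0000 Bond=0.0000
V0=31.4037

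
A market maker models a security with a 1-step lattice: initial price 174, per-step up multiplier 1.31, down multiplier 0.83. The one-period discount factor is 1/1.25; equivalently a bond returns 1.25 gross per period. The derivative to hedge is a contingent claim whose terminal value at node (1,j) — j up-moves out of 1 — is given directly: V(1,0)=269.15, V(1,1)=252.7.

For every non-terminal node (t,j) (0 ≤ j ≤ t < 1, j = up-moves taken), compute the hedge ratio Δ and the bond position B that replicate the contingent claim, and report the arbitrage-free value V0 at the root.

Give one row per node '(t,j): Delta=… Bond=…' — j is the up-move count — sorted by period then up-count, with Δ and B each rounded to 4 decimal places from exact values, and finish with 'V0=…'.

Under the risk-neutral measure, an up-move has probability p* = (R−d)/(u−d) = 0.8750 and values discount at R = 1.25.
Payoff layer (t=1): V(1,0)=269.1500, V(1,1)=252.7000
Node (0,0) S=174.0000: V=(p*·252.7000+(1−p*)·269.1500)/1.25=203.8050; Δ=(252.7000−269.1500)/(227.9400−144.4200)=-0.1970; B=V−Δ·S=238.0758
Self-financing check: at every node Δ·S+B equals the discounted successor values.

(0,0): Delta=-0.1970 Bond=238.0758
V0=203.8050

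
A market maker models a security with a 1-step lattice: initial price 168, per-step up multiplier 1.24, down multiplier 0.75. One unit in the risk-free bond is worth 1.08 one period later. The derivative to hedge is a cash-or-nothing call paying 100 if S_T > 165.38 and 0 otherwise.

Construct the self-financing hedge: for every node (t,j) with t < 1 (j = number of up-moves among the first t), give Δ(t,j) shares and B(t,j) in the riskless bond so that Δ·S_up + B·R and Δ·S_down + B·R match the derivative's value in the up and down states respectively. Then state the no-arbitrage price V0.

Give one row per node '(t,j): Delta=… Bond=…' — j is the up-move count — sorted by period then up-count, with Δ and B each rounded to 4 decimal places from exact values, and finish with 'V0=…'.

Risk-neutral probability p* = (R−d)/(u−d) = (1.08−0.75)/(1.24−0.75) = 0.6735.
At expiry t=1: V(1,0)=0.0000, V(1,1)=100.0000
Node (0,0) S=168.0000: V=(p*·100.0000+(1−p*)·0.0000)/1.08=62.3583; Δ=(100.0000−0.0000)/(208.3200−126.0000)=1.2148; B=V−Δ·S=-141.7234
Check: Δ(0,0)·S0 + B(0,0) = 62.3583 = V0.

(0,0): Delta=1.2148 Bond=-141.7234
V0=62.3583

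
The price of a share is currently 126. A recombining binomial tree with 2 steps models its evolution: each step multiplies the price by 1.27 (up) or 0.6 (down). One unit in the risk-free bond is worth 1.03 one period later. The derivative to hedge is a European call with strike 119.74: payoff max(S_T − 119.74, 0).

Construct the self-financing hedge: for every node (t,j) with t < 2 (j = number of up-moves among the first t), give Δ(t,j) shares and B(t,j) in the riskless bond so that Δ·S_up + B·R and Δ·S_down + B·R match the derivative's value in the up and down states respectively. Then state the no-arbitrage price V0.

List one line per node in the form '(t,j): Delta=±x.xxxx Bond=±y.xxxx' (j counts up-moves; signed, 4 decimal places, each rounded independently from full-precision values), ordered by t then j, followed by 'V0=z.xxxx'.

The replicating-portfolio and risk-neutral prices coincide; use p* = (1.03−0.6)/(1.27−0.6) = 0.6418 for the latter.
Payoff layer (t=2): V(2,0)=0.0000, V(2,1)=0.0000, V(2,2)=83.4854
  t=1,j=0: stock 75.6000 → up 96.0120 (V=0.0000), down 45.3600 (V=0.0000). Price 0.0000; hedge Δ=0.0000, bond B=0.0000.
  t=1,j=1: stock 160.0200 → up 203.2254 (V=83.4854), down 96.0120 (V=0.0000). Price 52.0196; hedge Δ=0.7787, bond B=-72.5855.
  t=0,j=0: stock 126.0000 → up 160.0200 (V=52.0196), down 75.6000 (V=0.0000). Price 32.4133; hedge Δ=0.6162, bond B=-45.2279.
Check: Δ(0,0)·S0 + B(0,0) = 32.4133 = V0.

(0,0): Delta=0.6162 Bond=-45.2279
(1,0): Delta=0.0000 Bond=0.0000
(1,1): Delta=0.7787 Bond=-72.5855
V0=32.4133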